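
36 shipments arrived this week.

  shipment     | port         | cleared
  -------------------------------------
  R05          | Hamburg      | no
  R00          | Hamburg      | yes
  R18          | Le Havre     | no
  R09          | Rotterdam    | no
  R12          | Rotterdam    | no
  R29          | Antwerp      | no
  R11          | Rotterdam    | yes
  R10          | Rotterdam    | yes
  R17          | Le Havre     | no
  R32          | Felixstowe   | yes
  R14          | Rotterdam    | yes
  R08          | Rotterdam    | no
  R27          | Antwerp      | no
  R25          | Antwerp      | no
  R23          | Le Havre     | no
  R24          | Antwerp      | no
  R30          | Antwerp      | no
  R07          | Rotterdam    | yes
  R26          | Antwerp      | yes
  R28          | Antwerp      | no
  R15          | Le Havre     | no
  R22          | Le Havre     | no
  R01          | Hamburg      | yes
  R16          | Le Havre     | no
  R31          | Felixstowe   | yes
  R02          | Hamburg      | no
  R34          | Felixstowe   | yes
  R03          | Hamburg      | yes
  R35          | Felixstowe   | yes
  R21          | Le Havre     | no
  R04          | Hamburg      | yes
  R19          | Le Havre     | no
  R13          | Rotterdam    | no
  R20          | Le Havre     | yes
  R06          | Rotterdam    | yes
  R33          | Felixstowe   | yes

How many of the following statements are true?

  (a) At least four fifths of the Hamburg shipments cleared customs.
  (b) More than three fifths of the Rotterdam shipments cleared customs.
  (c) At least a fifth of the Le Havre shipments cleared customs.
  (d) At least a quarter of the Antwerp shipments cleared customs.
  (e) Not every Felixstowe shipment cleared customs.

(a) Hamburg: |A| = 6, |A ∩ B| = 4; needs |A ∩ B| / |A| ≥ 4/5 — false.
(b) Rotterdam: |A| = 9, |A ∩ B| = 5; needs |A ∩ B| / |A| > 3/5 — false.
(c) Le Havre: |A| = 9, |A ∩ B| = 1; needs |A ∩ B| / |A| ≥ 1/5 — false.
(d) Antwerp: |A| = 7, |A ∩ B| = 1; needs |A ∩ B| / |A| ≥ 1/4 — false.
(e) Felixstowe: |A| = 5, |A ∩ B| = 5; needs A ⊄ B (|A ∖ B| ≥ 1) — false.

0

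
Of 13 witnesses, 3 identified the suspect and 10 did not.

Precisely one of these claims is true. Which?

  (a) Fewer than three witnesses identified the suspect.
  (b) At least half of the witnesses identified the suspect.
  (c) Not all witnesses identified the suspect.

(c)

|A| = 13, |A ∩ B| = 3, |A ∖ B| = 10.
(a) requires |A ∩ B| < 3: false.
(b) requires |A ∩ B| ≥ |A ∖ B|: false.
(c) requires A ⊄ B (|A ∖ B| ≥ 1): true.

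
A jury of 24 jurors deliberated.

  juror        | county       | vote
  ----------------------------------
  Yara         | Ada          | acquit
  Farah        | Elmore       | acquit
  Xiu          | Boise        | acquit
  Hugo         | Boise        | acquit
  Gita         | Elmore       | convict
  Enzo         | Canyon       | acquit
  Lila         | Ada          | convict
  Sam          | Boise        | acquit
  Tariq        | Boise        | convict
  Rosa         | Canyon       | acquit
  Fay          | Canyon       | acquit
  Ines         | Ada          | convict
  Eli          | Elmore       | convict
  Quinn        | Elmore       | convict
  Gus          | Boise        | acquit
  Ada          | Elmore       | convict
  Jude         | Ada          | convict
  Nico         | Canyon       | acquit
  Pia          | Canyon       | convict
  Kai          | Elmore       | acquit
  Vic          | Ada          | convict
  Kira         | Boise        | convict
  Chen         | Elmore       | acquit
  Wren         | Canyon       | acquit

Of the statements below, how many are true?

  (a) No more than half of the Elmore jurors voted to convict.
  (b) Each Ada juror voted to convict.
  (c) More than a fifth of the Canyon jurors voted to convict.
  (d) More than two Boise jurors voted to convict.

0

(a) Elmore: |A| = 7, |A ∩ B| = 4; needs |A ∩ B| ≤ |A ∖ B| — false.
(b) Ada: |A| = 5, |A ∩ B| = 4; needs A ⊆ B, i.e. every element of A is in B (|A ∖ B| = 0) — false.
(c) Canyon: |A| = 6, |A ∩ B| = 1; needs |A ∩ B| / |A| > 1/5 — false.
(d) Boise: |A| = 6, |A ∩ B| = 2; needs |A ∩ B| > 2 — false.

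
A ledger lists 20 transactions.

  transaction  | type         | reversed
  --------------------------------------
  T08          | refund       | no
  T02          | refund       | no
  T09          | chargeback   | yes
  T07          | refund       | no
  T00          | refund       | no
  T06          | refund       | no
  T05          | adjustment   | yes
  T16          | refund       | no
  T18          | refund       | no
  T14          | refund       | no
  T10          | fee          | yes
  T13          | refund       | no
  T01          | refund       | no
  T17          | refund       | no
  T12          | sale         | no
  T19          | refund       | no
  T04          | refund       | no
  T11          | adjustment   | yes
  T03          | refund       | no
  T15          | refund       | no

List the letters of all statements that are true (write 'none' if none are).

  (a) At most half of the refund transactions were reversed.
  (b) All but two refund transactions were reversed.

(a)

|A| = 15, |A ∩ B| = 0, |A ∖ B| = 15.
(a) |A ∩ B| ≤ |A ∖ B|: holds.
(b) |A ∖ B| = 2: fails.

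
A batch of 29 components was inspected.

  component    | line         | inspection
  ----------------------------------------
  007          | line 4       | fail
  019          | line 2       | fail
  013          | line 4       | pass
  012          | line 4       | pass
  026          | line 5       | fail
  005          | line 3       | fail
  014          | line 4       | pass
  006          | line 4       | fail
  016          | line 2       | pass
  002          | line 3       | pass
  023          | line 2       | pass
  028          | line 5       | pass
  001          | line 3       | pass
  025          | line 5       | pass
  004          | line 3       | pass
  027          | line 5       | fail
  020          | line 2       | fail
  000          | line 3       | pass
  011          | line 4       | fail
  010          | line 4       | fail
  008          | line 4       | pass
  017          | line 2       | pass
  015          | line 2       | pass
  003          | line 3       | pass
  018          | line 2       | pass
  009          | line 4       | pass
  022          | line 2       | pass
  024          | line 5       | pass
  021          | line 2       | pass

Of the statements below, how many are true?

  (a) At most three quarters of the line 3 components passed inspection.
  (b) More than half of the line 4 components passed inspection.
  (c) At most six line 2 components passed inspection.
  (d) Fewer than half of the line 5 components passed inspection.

1

(a) line 3: |A| = 6, |A ∩ B| = 5; needs |A ∩ B| / |A| ≤ 3/4 — false.
(b) line 4: |A| = 9, |A ∩ B| = 5; needs |A ∩ B| > |A ∖ B| — true.
(c) line 2: |A| = 9, |A ∩ B| = 7; needs |A ∩ B| ≤ 6 — false.
(d) line 5: |A| = 5, |A ∩ B| = 3; needs |A ∩ B| < |A ∖ B| — false.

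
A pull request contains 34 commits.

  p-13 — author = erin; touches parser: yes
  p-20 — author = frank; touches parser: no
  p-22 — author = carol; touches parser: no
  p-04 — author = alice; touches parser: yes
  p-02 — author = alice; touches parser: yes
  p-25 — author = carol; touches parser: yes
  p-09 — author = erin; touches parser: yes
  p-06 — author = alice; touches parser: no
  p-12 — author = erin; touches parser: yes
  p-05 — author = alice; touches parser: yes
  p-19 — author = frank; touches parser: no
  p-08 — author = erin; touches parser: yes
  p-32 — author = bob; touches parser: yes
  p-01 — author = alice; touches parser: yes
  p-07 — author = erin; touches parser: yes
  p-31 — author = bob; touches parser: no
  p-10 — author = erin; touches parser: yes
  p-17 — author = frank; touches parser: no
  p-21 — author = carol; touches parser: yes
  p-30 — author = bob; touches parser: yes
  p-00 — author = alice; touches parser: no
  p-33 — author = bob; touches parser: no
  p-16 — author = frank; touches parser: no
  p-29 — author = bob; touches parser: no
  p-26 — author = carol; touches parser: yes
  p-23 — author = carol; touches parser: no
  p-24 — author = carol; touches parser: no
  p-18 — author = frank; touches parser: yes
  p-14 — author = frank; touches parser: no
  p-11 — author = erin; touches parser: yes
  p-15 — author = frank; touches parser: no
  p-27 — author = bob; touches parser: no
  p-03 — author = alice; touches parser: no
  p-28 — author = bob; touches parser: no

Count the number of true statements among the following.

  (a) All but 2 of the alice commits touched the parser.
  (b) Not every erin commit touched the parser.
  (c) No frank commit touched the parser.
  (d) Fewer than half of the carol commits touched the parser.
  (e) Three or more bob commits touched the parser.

0

(a) alice: |A| = 7, |A ∩ B| = 4; needs |A ∖ B| = 2 — false.
(b) erin: |A| = 7, |A ∩ B| = 7; needs A ⊄ B (|A ∖ B| ≥ 1) — false.
(c) frank: |A| = 7, |A ∩ B| = 1; needs A ∩ B = ∅ (|A ∩ B| = 0) — false.
(d) carol: |A| = 6, |A ∩ B| = 3; needs |A ∩ B| < |A ∖ B| — false.
(e) bob: |A| = 7, |A ∩ B| = 2; needs |A ∩ B| ≥ 3 — false.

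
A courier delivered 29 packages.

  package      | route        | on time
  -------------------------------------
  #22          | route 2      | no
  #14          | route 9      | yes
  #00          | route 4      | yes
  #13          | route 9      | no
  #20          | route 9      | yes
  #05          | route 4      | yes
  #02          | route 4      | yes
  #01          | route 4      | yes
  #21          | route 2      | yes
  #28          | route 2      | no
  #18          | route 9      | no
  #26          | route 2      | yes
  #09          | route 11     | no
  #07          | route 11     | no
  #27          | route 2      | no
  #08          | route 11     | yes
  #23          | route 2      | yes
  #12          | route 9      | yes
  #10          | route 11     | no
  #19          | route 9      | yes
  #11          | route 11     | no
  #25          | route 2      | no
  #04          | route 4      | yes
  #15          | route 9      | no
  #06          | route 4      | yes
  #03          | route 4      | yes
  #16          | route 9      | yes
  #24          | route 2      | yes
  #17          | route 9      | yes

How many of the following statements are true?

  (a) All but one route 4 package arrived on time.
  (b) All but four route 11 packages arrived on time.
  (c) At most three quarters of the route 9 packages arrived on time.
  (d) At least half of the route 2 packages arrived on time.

(a) route 4: |A| = 7, |A ∩ B| = 7; needs |A ∖ B| = 1 — false.
(b) route 11: |A| = 5, |A ∩ B| = 1; needs |A ∖ B| = 4 — true.
(c) route 9: |A| = 9, |A ∩ B| = 6; needs |A ∩ B| / |A| ≤ 3/4 — true.
(d) route 2: |A| = 8, |A ∩ B| = 4; needs |A ∩ B| ≥ |A ∖ B| — true.

3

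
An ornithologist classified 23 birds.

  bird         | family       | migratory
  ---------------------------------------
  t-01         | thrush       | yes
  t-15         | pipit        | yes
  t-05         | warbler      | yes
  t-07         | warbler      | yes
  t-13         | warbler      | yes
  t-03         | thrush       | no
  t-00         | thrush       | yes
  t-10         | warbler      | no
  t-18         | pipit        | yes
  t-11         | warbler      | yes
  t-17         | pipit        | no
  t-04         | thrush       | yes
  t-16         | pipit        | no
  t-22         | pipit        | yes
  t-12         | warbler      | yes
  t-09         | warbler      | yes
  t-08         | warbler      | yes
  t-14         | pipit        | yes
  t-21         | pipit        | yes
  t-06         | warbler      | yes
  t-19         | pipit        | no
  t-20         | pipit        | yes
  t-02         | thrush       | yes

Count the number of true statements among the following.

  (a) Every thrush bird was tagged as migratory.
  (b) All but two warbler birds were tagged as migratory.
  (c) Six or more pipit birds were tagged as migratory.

(a) thrush: |A| = 5, |A ∩ B| = 4; needs A ⊆ B, i.e. every element of A is in B (|A ∖ B| = 0) — false.
(b) warbler: |A| = 9, |A ∩ B| = 8; needs |A ∖ B| = 2 — false.
(c) pipit: |A| = 9, |A ∩ B| = 6; needs |A ∩ B| ≥ 6 — true.

1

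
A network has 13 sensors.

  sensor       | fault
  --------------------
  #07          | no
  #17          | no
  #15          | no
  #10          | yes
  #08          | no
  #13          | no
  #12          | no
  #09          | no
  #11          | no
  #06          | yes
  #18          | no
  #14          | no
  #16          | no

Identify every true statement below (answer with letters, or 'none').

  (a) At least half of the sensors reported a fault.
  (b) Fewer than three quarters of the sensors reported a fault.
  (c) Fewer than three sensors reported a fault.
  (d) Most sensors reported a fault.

(b), (c)

|A| = 13, |A ∩ B| = 2, |A ∖ B| = 11.
(a) |A ∩ B| ≥ |A ∖ B|: fails.
(b) |A ∩ B| / |A| < 3/4: holds.
(c) |A ∩ B| < 3: holds.
(d) |A ∩ B| > |A ∖ B|: fails.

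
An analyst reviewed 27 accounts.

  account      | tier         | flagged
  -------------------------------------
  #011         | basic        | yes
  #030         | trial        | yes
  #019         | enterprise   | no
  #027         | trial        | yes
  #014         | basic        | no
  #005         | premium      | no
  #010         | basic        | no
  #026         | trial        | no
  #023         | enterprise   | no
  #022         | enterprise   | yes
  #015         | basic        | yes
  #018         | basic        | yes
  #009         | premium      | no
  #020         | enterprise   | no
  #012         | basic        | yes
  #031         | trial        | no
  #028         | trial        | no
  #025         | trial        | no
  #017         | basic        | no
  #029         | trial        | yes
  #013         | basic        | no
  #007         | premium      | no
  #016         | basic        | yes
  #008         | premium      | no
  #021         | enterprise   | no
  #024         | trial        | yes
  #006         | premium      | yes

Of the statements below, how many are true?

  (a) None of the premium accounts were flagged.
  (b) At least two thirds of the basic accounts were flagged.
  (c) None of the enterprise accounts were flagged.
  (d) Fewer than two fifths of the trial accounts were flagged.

(a) premium: |A| = 5, |A ∩ B| = 1; needs A ∩ B = ∅ (|A ∩ B| = 0) — false.
(b) basic: |A| = 9, |A ∩ B| = 5; needs |A ∩ B| / |A| ≥ 2/3 — false.
(c) enterprise: |A| = 5, |A ∩ B| = 1; needs A ∩ B = ∅ (|A ∩ B| = 0) — false.
(d) trial: |A| = 8, |A ∩ B| = 4; needs |A ∩ B| / |A| < 2/5 — false.

0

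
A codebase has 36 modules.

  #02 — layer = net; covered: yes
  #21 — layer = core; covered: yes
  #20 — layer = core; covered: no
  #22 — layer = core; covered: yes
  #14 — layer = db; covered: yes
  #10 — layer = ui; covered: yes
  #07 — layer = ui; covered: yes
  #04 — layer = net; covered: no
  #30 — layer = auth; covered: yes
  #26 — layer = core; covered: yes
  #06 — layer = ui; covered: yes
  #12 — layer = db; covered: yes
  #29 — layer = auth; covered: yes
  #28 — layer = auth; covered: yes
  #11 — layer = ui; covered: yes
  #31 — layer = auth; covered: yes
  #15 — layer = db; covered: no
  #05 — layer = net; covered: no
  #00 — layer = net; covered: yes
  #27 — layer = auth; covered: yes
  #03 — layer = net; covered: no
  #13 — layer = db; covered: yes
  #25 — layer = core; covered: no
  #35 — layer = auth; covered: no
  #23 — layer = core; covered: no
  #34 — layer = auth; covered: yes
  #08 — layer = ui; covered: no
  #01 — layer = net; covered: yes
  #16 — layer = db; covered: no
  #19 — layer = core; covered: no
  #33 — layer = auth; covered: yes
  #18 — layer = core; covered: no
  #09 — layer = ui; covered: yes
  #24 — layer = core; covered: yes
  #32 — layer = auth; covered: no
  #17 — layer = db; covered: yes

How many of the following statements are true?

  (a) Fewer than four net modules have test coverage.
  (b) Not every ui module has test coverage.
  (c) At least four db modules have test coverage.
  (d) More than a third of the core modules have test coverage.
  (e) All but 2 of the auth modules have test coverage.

5

(a) net: |A| = 6, |A ∩ B| = 3; needs |A ∩ B| < 4 — true.
(b) ui: |A| = 6, |A ∩ B| = 5; needs A ⊄ B (|A ∖ B| ≥ 1) — true.
(c) db: |A| = 6, |A ∩ B| = 4; needs |A ∩ B| ≥ 4 — true.
(d) core: |A| = 9, |A ∩ B| = 4; needs |A ∩ B| / |A| > 1/3 — true.
(e) auth: |A| = 9, |A ∩ B| = 7; needs |A ∖ B| = 2 — true.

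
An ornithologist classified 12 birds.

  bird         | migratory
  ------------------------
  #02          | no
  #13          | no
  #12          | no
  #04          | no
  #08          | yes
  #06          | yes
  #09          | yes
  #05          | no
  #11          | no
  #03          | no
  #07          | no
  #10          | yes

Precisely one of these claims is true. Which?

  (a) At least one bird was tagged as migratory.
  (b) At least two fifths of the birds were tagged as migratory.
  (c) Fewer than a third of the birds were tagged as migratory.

|A| = 12, |A ∩ B| = 4, |A ∖ B| = 8.
(a) requires A ∩ B ≠ ∅ (|A ∩ B| ≥ 1): true.
(b) requires |A ∩ B| / |A| ≥ 2/5: false.
(c) requires |A ∩ B| / |A| < 1/3: false.

(a)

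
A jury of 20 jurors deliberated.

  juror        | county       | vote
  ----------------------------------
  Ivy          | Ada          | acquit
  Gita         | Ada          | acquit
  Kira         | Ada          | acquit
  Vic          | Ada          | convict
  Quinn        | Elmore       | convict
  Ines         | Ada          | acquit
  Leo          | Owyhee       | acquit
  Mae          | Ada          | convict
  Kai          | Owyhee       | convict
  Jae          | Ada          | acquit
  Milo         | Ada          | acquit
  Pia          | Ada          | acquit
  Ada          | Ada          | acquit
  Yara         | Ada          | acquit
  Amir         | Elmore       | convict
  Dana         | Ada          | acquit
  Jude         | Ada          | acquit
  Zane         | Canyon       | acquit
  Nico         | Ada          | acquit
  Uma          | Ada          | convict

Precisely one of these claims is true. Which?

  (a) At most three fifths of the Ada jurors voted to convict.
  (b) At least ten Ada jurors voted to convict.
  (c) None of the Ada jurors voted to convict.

(a)

|A| = 15, |A ∩ B| = 3, |A ∖ B| = 12.
(a) requires |A ∩ B| / |A| ≤ 3/5: true.
(b) requires |A ∩ B| ≥ 10: false.
(c) requires A ∩ B = ∅ (|A ∩ B| = 0): false.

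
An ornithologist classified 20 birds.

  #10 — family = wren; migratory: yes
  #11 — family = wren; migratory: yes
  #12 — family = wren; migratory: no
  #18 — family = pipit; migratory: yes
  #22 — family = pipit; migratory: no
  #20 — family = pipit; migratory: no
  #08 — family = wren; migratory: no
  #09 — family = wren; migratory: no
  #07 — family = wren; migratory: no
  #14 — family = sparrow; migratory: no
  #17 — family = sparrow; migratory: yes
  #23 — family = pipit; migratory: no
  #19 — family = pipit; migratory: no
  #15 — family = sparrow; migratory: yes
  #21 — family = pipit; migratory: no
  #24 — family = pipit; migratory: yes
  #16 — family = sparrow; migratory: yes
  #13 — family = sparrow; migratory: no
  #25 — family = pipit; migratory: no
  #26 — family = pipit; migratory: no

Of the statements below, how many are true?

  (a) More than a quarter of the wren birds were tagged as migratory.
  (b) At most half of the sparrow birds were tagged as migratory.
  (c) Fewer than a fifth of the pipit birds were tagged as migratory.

(a) wren: |A| = 6, |A ∩ B| = 2; needs |A ∩ B| / |A| > 1/4 — true.
(b) sparrow: |A| = 5, |A ∩ B| = 3; needs |A ∩ B| ≤ |A ∖ B| — false.
(c) pipit: |A| = 9, |A ∩ B| = 2; needs |A ∩ B| / |A| < 1/5 — false.

1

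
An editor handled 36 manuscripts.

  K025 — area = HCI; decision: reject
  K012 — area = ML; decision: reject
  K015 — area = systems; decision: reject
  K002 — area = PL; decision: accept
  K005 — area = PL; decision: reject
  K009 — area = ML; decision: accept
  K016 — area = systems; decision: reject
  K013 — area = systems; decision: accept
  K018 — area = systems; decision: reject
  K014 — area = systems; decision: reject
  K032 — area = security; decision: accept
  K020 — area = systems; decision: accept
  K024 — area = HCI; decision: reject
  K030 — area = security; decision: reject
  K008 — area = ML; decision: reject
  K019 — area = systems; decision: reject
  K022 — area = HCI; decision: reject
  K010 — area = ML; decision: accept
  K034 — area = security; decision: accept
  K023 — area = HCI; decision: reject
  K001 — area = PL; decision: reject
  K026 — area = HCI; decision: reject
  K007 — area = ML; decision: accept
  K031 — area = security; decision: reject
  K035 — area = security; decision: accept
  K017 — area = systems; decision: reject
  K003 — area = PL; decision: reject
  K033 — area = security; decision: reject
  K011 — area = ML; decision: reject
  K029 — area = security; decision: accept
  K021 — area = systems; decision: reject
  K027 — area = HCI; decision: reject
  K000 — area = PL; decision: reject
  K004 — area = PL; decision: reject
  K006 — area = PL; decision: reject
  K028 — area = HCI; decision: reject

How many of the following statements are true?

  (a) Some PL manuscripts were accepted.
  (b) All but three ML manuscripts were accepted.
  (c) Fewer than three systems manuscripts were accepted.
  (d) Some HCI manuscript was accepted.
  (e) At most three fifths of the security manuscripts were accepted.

(a) PL: |A| = 7, |A ∩ B| = 1; needs A ∩ B ≠ ∅ (|A ∩ B| ≥ 1) — true.
(b) ML: |A| = 6, |A ∩ B| = 3; needs |A ∖ B| = 3 — true.
(c) systems: |A| = 9, |A ∩ B| = 2; needs |A ∩ B| < 3 — true.
(d) HCI: |A| = 7, |A ∩ B| = 0; needs A ∩ B ≠ ∅ (|A ∩ B| ≥ 1) — false.
(e) security: |A| = 7, |A ∩ B| = 4; needs |A ∩ B| / |A| ≤ 3/5 — true.

4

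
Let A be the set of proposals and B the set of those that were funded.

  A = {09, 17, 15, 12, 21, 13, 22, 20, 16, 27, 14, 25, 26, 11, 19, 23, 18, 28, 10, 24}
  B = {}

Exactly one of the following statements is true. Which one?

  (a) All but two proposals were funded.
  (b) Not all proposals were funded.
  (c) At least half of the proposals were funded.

(b)

|A| = 20, |A ∩ B| = 0, |A ∖ B| = 20.
(a) requires |A ∖ B| = 2: false.
(b) requires A ⊄ B (|A ∖ B| ≥ 1): true.
(c) requires |A ∩ B| ≥ |A ∖ B|: false.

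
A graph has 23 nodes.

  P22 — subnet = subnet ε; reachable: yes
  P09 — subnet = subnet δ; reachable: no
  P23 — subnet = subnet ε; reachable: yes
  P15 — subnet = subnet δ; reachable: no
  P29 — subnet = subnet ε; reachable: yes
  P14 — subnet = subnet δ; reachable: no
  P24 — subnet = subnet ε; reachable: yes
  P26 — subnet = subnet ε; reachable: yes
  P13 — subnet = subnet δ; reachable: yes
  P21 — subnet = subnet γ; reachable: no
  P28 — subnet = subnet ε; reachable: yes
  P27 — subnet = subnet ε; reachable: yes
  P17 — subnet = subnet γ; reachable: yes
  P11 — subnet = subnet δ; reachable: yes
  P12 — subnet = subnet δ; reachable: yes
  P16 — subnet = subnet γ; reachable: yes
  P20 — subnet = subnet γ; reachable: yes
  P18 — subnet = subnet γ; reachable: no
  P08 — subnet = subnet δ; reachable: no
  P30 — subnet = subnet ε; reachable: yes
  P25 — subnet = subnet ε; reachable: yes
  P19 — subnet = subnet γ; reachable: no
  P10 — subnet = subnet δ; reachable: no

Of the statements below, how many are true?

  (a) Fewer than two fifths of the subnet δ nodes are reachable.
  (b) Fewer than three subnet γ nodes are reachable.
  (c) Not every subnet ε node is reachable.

(a) subnet δ: |A| = 8, |A ∩ B| = 3; needs |A ∩ B| / |A| < 2/5 — true.
(b) subnet γ: |A| = 6, |A ∩ B| = 3; needs |A ∩ B| < 3 — false.
(c) subnet ε: |A| = 9, |A ∩ B| = 9; needs A ⊄ B (|A ∖ B| ≥ 1) — false.

1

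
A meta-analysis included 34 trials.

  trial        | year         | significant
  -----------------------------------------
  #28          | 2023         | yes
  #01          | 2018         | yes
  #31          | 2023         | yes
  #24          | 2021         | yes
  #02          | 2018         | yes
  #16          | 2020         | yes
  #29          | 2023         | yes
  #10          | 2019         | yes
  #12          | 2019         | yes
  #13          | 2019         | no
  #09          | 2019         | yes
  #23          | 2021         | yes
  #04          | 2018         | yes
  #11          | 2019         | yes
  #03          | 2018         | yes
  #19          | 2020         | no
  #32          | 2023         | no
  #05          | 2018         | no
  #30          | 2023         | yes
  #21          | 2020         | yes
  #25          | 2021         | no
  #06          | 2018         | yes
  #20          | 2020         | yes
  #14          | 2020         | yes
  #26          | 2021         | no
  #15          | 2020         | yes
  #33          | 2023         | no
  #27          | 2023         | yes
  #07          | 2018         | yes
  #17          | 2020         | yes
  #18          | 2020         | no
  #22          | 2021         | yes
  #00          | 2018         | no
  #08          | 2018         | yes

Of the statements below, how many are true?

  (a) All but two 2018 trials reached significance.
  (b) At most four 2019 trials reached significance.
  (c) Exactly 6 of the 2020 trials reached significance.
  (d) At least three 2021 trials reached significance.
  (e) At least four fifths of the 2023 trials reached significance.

(a) 2018: |A| = 9, |A ∩ B| = 7; needs |A ∖ B| = 2 — true.
(b) 2019: |A| = 5, |A ∩ B| = 4; needs |A ∩ B| ≤ 4 — true.
(c) 2020: |A| = 8, |A ∩ B| = 6; needs |A ∩ B| = 6 — true.
(d) 2021: |A| = 5, |A ∩ B| = 3; needs |A ∩ B| ≥ 3 — true.
(e) 2023: |A| = 7, |A ∩ B| = 5; needs |A ∩ B| / |A| ≥ 4/5 — false.

4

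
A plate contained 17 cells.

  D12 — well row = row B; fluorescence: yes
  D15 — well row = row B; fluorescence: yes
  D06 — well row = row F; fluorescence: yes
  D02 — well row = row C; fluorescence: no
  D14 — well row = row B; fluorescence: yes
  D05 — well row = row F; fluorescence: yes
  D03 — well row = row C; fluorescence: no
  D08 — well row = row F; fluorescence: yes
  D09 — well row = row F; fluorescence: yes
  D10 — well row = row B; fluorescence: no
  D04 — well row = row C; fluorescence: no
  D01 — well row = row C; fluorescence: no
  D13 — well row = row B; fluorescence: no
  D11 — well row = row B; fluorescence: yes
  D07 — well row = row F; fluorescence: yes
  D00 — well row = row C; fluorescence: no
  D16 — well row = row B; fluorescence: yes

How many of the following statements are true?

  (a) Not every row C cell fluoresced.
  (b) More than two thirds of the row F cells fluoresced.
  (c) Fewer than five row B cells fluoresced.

2

(a) row C: |A| = 5, |A ∩ B| = 0; needs A ⊄ B (|A ∖ B| ≥ 1) — true.
(b) row F: |A| = 5, |A ∩ B| = 5; needs |A ∩ B| / |A| > 2/3 — true.
(c) row B: |A| = 7, |A ∩ B| = 5; needs |A ∩ B| < 5 — false.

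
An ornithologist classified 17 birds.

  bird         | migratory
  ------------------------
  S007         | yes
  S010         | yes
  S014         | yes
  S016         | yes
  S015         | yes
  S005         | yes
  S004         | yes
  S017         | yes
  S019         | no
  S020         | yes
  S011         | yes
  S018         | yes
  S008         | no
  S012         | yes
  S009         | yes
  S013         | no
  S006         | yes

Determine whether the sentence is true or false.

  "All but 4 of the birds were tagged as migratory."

False

Truth condition: |A ∖ B| = 4.
|A| = 17, |A ∩ B| = 14, |A ∖ B| = 3.
|A ∖ B| = 3, so the statement is false.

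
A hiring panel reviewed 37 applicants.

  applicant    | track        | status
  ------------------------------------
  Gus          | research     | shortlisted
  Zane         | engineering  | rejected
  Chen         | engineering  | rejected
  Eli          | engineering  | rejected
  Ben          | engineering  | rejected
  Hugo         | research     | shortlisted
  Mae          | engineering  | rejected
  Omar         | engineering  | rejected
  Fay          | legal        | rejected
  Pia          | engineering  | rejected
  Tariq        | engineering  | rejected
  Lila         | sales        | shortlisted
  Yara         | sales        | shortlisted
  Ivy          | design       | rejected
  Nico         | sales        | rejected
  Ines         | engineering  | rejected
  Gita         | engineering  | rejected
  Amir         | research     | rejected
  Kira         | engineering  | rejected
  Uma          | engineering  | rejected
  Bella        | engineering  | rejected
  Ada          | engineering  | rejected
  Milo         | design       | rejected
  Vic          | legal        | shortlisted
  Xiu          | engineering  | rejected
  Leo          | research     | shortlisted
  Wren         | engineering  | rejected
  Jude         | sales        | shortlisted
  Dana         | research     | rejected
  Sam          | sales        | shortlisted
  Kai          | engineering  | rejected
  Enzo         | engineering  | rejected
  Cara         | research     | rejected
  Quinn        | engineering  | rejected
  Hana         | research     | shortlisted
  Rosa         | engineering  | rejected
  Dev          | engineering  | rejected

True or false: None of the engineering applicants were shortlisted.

The determiner here denotes the relation: A ∩ B = ∅ (|A ∩ B| = 0).
|A| = 21, |A ∩ B| = 0, |A ∖ B| = 21.
So the statement is true.

True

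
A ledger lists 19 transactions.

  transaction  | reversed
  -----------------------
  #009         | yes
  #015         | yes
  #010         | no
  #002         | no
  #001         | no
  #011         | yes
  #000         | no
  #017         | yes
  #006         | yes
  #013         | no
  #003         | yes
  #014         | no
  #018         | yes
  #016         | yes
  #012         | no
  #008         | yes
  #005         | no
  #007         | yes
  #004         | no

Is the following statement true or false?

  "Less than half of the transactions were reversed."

False

'Less than half of the transactions were reversed' holds iff |A ∩ B| < |A ∖ B|.
|A| = 19, |A ∩ B| = 10, |A ∖ B| = 9.
10 > 9, so the statement is false.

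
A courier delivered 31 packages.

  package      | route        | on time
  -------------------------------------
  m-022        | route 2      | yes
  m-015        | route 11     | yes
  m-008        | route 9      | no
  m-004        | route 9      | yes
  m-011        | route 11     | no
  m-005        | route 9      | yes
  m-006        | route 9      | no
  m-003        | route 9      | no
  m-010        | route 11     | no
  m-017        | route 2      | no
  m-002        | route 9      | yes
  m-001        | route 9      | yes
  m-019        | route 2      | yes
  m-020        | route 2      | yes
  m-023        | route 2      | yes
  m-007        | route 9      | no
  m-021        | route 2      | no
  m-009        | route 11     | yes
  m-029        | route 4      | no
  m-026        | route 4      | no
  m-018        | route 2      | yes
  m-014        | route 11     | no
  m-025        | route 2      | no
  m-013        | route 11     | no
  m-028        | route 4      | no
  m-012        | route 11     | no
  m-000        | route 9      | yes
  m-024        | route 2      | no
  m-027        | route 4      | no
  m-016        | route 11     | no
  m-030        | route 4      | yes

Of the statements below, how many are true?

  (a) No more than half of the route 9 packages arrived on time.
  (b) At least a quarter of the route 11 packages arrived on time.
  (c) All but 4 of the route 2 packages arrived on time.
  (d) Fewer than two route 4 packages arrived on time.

3

(a) route 9: |A| = 9, |A ∩ B| = 5; needs |A ∩ B| ≤ |A ∖ B| — false.
(b) route 11: |A| = 8, |A ∩ B| = 2; needs |A ∩ B| / |A| ≥ 1/4 — true.
(c) route 2: |A| = 9, |A ∩ B| = 5; needs |A ∖ B| = 4 — true.
(d) route 4: |A| = 5, |A ∩ B| = 1; needs |A ∩ B| < 2 — true.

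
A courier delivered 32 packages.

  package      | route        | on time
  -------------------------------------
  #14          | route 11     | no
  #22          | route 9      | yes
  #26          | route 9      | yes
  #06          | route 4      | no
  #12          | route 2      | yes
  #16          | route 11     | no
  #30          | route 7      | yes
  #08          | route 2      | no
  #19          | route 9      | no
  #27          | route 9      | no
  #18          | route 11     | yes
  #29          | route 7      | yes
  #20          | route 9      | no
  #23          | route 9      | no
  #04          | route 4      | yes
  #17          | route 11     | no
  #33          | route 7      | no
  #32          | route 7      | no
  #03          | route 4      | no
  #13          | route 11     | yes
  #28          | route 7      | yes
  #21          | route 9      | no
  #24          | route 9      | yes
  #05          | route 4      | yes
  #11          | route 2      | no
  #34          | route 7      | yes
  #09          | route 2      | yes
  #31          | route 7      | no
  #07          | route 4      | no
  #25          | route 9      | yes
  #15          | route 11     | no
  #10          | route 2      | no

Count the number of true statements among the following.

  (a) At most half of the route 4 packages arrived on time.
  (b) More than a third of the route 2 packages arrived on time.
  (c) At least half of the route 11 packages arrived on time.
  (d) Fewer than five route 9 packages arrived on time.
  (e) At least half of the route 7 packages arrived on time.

4

(a) route 4: |A| = 5, |A ∩ B| = 2; needs |A ∩ B| ≤ |A ∖ B| — true.
(b) route 2: |A| = 5, |A ∩ B| = 2; needs |A ∩ B| / |A| > 1/3 — true.
(c) route 11: |A| = 6, |A ∩ B| = 2; needs |A ∩ B| ≥ |A ∖ B| — false.
(d) route 9: |A| = 9, |A ∩ B| = 4; needs |A ∩ B| < 5 — true.
(e) route 7: |A| = 7, |A ∩ B| = 4; needs |A ∩ B| ≥ |A ∖ B| — true.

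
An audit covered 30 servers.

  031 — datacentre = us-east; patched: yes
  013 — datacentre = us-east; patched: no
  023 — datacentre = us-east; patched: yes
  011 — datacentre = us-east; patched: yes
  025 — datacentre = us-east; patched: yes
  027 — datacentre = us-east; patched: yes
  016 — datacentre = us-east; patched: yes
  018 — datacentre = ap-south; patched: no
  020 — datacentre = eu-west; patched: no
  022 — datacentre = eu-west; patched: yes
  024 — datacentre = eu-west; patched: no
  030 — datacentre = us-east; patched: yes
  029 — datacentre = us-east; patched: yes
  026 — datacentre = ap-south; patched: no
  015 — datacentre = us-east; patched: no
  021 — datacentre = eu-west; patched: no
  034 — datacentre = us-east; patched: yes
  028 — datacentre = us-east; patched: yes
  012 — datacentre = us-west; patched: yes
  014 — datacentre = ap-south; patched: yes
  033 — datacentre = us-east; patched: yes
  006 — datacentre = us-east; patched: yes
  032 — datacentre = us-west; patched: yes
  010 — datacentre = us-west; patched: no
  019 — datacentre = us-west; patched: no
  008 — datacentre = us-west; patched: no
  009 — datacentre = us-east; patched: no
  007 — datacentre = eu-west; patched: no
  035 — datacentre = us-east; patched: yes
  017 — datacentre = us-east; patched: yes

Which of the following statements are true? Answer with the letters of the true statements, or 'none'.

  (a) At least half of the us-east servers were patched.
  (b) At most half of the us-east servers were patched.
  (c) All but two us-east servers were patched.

|A| = 17, |A ∩ B| = 14, |A ∖ B| = 3.
(a) |A ∩ B| ≥ |A ∖ B|: holds.
(b) |A ∩ B| ≤ |A ∖ B|: fails.
(c) |A ∖ B| = 2: fails.

(a)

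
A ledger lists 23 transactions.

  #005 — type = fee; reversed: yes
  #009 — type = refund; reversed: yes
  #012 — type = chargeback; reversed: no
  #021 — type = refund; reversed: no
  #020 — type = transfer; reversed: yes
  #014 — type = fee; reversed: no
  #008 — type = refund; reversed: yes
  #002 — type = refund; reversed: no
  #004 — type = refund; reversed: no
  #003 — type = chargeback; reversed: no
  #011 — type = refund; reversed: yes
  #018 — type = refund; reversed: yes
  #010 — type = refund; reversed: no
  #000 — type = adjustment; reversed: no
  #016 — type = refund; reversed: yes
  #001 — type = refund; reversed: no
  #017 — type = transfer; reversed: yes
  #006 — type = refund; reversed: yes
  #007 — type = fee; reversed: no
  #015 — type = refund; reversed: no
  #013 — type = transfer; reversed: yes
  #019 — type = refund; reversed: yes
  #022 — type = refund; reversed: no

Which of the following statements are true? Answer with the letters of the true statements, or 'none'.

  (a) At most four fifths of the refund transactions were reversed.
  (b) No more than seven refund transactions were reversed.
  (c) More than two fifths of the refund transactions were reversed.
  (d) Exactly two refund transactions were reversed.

(a), (b), (c)

|A| = 14, |A ∩ B| = 7, |A ∖ B| = 7.
(a) |A ∩ B| / |A| ≤ 4/5: holds.
(b) |A ∩ B| ≤ 7: holds.
(c) |A ∩ B| / |A| > 2/5: holds.
(d) |A ∩ B| = 2: fails.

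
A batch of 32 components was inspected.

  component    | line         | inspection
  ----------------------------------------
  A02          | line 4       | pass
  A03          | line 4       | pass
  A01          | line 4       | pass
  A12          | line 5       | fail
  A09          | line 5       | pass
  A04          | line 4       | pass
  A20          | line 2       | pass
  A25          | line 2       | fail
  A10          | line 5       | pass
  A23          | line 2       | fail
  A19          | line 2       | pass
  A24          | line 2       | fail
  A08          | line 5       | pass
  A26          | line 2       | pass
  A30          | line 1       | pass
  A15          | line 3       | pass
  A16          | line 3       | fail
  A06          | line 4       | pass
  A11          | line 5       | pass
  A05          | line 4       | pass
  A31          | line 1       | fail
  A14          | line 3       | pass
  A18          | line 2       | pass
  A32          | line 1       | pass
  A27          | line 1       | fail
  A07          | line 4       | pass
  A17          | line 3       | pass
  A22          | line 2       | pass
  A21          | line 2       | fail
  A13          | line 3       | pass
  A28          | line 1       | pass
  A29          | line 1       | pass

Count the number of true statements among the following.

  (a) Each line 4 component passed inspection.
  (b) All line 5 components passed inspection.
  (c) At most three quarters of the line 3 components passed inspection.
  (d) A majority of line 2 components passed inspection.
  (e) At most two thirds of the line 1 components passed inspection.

(a) line 4: |A| = 7, |A ∩ B| = 7; needs A ⊆ B, i.e. every element of A is in B (|A ∖ B| = 0) — true.
(b) line 5: |A| = 5, |A ∩ B| = 4; needs A ⊆ B, i.e. every element of A is in B (|A ∖ B| = 0) — false.
(c) line 3: |A| = 5, |A ∩ B| = 4; needs |A ∩ B| / |A| ≤ 3/4 — false.
(d) line 2: |A| = 9, |A ∩ B| = 5; needs |A ∩ B| > |A ∖ B| — true.
(e) line 1: |A| = 6, |A ∩ B| = 4; needs |A ∩ B| / |A| ≤ 2/3 — true.

3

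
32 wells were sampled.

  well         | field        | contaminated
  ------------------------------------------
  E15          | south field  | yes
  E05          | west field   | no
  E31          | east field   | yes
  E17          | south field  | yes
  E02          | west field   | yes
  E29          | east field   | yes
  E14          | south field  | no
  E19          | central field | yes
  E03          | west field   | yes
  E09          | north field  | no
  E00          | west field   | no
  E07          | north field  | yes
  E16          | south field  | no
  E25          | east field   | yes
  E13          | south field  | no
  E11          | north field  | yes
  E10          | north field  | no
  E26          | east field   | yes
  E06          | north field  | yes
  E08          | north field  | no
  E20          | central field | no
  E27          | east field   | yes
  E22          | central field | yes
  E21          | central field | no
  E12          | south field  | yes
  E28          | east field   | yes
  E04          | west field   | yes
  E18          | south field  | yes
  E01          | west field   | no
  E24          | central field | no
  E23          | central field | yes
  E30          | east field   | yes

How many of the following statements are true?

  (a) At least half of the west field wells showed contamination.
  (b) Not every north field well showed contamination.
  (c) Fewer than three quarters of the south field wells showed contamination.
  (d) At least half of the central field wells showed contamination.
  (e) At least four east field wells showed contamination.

5

(a) west field: |A| = 6, |A ∩ B| = 3; needs |A ∩ B| ≥ |A ∖ B| — true.
(b) north field: |A| = 6, |A ∩ B| = 3; needs A ⊄ B (|A ∖ B| ≥ 1) — true.
(c) south field: |A| = 7, |A ∩ B| = 4; needs |A ∩ B| / |A| < 3/4 — true.
(d) central field: |A| = 6, |A ∩ B| = 3; needs |A ∩ B| ≥ |A ∖ B| — true.
(e) east field: |A| = 7, |A ∩ B| = 7; needs |A ∩ B| ≥ 4 — true.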